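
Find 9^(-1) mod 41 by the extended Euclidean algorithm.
Extended GCD: 9(-9) + 41(2) = 1. So 9^(-1) ≡ -9 ≡ 32 mod 41. Verify: 9 × 32 = 288 ≡ 1 mod 41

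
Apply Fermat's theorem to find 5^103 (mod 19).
By Fermat: 5^{18} ≡ 1 (mod 19). 103 = 5×18 + 13. So 5^{103} ≡ 5^{13} ≡ 17 (mod 19)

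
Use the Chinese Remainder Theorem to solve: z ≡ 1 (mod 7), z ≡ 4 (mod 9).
M = 7 × 9 = 63. M₁ = 9, y₁ ≡ 4 (mod 7). M₂ = 7, y₂ ≡ 4 (mod 9). z = 1×9×4 + 4×7×4 ≡ 22 (mod 63)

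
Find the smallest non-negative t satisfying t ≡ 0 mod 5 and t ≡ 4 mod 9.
M = 5 × 9 = 45. M₁ = 9, y₁ ≡ 4 mod 5. M₂ = 5, y₂ ≡ 2 mod 9. t = 0×9×4 + 4×5×2 ≡ 40 mod 45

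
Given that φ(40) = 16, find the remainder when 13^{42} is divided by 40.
By Euler: 13^{16} ≡ 1 (mod 40) since gcd(13, 40) = 1. 42 = 2×16 + 10. So 13^{42} ≡ 13^{10} ≡ 9 (mod 40)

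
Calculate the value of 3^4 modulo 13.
3^{4} = 81 ≡ 3 (mod 13)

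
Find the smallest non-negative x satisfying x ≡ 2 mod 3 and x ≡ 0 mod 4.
M = 3 × 4 = 12. M₁ = 4, y₁ ≡ 1 mod 3. M₂ = 3, y₂ ≡ 3 mod 4. x = 2×4×1 + 0×3×3 ≡ 8 mod 12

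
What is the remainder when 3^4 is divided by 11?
3^{4} = 81 ≡ 4 mod 11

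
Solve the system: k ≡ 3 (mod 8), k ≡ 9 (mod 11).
M = 8 × 11 = 88. M₁ = 11, y₁ ≡ 3 (mod 8). M₂ = 8, y₂ ≡ 7 (mod 11). k = 3×11×3 + 9×8×7 ≡ 75 (mod 88)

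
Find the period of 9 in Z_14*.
Powers of 9 mod 14: 9^1≡9, 9^2≡11, 9^3≡1. So the order of 9 is 3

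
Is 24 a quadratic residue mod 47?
By Euler's criterion: 24^{23} ≡ 1 (mod 47). Since this equals 1, 24 is a QR.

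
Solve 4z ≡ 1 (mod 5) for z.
Since 5 is prime, by Fermat 4^(-1) ≡ 4^{3} ≡ 4 (mod 5). Verify: 4 × 4 = 16 ≡ 1 (mod 5)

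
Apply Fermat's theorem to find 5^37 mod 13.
By Fermat: 5^{12} ≡ 1 mod 13. 37 = 3×12 + 1. So 5^{37} ≡ 5^{1} ≡ 5 mod 13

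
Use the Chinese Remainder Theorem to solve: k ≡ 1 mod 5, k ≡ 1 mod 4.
M = 5 × 4 = 20. M₁ = 4, y₁ ≡ 4 mod 5. M₂ = 5, y₂ ≡ 1 mod 4. k = 1×4×4 + 1×5×1 ≡ 1 mod 20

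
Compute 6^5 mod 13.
By repeated squaring mod 13: 6^{1}≡6, 6^{2}≡10, 6^{4}≡9. Then 6^{5} = 6^{4+1} ≡ 9 × 6 ≡ 2 mod 13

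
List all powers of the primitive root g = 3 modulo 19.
3^1, 3^2, ..., 3^{18} mod 19: [3, 9, 8, 5, 15, 7, 2, 6, 18, 16, 10, 11, 14, 4, 12, 17, 13, 1]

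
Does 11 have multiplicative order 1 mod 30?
Powers of 11 mod 30: 11^1≡11, 11^2≡1. 11^1≡11≢1, so ord ≠ 1. No, the actual order is 2.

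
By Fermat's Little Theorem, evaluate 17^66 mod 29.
By Fermat: 17^{28} ≡ 1 mod 29. 66 = 2×28 + 10. So 17^{66} ≡ 17^{10} ≡ 28 mod 29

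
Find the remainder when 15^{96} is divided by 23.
By Fermat: 15^{22} ≡ 1 mod 23. 96 = 4×22 + 8. So 15^{96} ≡ 15^{8} ≡ 4 mod 23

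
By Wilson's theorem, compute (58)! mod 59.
By Wilson's theorem, (58)! ≡ -1 ≡ 58 mod 59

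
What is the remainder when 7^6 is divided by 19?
By repeated squaring (mod 19): 7^{1}≡7, 7^{2}≡11, 7^{4}≡7. Then 7^{6} = 7^{4+2} ≡ 7 × 11 ≡ 1 (mod 19)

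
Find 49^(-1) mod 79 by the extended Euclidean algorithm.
Extended GCD: 49(-29) + 79(18) = 1. So 49^(-1) ≡ -29 ≡ 50 mod 79. Verify: 49 × 50 = 2450 ≡ 1 mod 79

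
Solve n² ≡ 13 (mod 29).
The square roots of 13 mod 29 are 10 and 19. Verify: 10² = 100 ≡ 13 (mod 29)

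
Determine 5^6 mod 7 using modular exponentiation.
Using Fermat: 5^{6} ≡ 1 (mod 7). 6 ≡ 0 (mod 6). So 5^{6} ≡ 5^{0} ≡ 1 (mod 7)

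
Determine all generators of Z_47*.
There are φ(46) = 22 primitive roots mod 47: {5, 10, 11, 13, 15, 19, 20, 22, 23, 26, 29, 30, 31, 33, 35, 38, 39, 40, 41, 43, 44, 45}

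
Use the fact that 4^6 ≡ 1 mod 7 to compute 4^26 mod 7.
By Fermat: 4^{6} ≡ 1 mod 7. 26 = 4×6 + 2. So 4^{26} ≡ 4^{2} ≡ 2 mod 7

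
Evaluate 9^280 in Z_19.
Using Fermat: 9^{18} ≡ 1 mod 19. 280 ≡ 10 mod 18. So 9^{280} ≡ 9^{10} ≡ 9 mod 19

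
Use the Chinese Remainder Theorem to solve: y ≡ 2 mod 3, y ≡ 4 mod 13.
M = 3 × 13 = 39. M₁ = 13, y₁ ≡ 1 mod 3. M₂ = 3, y₂ ≡ 9 mod 13. y = 2×13×1 + 4×3×9 ≡ 17 mod 39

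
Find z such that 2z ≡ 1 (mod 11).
Since 11 is prime, by Fermat 2^(-1) ≡ 2^{9} ≡ 6 (mod 11). Verify: 2 × 6 = 12 ≡ 1 (mod 11)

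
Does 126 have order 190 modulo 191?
ord_191(126) divides 190. For each prime q|190: 126^{95}≡190, 126^{38}≡184, 126^{10}≡25, none ≡ 1. So 126 has order 190 and is a primitive root mod 191.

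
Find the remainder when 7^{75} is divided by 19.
By Fermat: 7^{18} ≡ 1 mod 19. 75 = 4×18 + 3. So 7^{75} ≡ 7^{3} ≡ 1 mod 19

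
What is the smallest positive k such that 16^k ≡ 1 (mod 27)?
Powers of 16 mod 27: 16^1≡16, 16^2≡13, 16^3≡19, 16^4≡7, 16^5≡4, 16^6≡10, 16^7≡25, 16^8≡22, 16^9≡1. So the order of 16 is 9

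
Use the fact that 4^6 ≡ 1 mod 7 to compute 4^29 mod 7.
By Fermat: 4^{6} ≡ 1 mod 7. 29 = 4×6 + 5. So 4^{29} ≡ 4^{5} ≡ 2 mod 7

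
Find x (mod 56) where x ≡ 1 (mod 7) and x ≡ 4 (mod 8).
M = 7 × 8 = 56. M₁ = 8, y₁ ≡ 1 (mod 7). M₂ = 7, y₂ ≡ 7 (mod 8). x = 1×8×1 + 4×7×7 ≡ 36 (mod 56)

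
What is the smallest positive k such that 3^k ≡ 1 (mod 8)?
Powers of 3 mod 8: 3^1≡3, 3^2≡1. ord_8(3) = 2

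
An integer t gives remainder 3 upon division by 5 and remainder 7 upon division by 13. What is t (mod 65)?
M = 5 × 13 = 65. M₁ = 13, y₁ ≡ 2 (mod 5). M₂ = 5, y₂ ≡ 8 (mod 13). t = 3×13×2 + 7×5×8 ≡ 33 (mod 65)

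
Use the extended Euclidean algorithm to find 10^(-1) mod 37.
Extended GCD: 10(-11) + 37(3) = 1. So 10^(-1) ≡ -11 ≡ 26 mod 37. Verify: 10 × 26 = 260 ≡ 1 mod 37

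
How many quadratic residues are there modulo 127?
Exactly half the non-zero residues mod a prime are QRs: (127-1)/2 = 63.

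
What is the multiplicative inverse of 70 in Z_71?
Since 71 is prime, by Fermat 70^(-1) ≡ 70^{69} ≡ 70 (mod 71). Verify: 70 × 70 = 4900 ≡ 1 (mod 71)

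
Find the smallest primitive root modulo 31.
g = 3. Powers: [3, 9, 27, 19, 26, 16, 17, ...] generates all 30 non-zero residues.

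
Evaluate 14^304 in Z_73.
Using Fermat: 14^{72} ≡ 1 (mod 73). 304 ≡ 16 (mod 72). So 14^{304} ≡ 14^{16} ≡ 2 (mod 73)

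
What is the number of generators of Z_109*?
A prime p has φ(p-1) primitive roots; here φ(108) = 36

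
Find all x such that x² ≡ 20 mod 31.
The square roots of 20 mod 31 are 19 and 12. Verify: 19² = 361 ≡ 20 mod 31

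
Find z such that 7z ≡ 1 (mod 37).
Since 37 is prime, by Fermat 7^(-1) ≡ 7^{35} ≡ 16 (mod 37). Verify: 7 × 16 = 112 ≡ 1 (mod 37)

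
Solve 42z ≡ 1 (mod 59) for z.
Since 59 is prime, by Fermat 42^(-1) ≡ 42^{57} ≡ 52 (mod 59). Verify: 42 × 52 = 2184 ≡ 1 (mod 59)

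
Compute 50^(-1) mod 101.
Since 101 is prime, by Fermat 50^(-1) ≡ 50^{99} ≡ 99 mod 101. Verify: 50 × 99 = 4950 ≡ 1 mod 101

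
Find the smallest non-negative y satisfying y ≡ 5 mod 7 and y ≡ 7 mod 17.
M = 7 × 17 = 119. M₁ = 17, y₁ ≡ 5 mod 7. M₂ = 7, y₂ ≡ 5 mod 17. y = 5×17×5 + 7×7×5 ≡ 75 mod 119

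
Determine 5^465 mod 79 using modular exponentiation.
Using Fermat: 5^{78} ≡ 1 (mod 79). 465 ≡ 75 (mod 78). So 5^{465} ≡ 5^{75} ≡ 67 (mod 79)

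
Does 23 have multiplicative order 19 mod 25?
Powers of 23 mod 25: 23^1≡23, 23^2≡4, 23^3≡17, 23^4≡16, 23^5≡18, 23^6≡14, 23^7≡22, 23^8≡6, 23^9≡13, 23^10≡24, 23^11≡2, 23^12≡21, 23^13≡8, 23^14≡9, 23^15≡7, 23^16≡11, 23^17≡3, 23^18≡19, 23^19≡12, 23^20≡1. 23^19≡12≢1, so ord ≠ 19. No, the actual order is 20.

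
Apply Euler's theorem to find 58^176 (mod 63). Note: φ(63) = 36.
By Euler: 58^{36} ≡ 1 (mod 63) since gcd(58, 63) = 1. 176 = 4×36 + 32. So 58^{176} ≡ 58^{32} ≡ 25 (mod 63)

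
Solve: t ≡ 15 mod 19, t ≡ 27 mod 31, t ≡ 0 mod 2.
M = 19 × 31 × 2 = 1178. M₁ = 62, y₁ ≡ 4 mod 19. M₂ = 38, y₂ ≡ 9 mod 31. M₃ = 589, y₃ ≡ 1 mod 2. t = 15×62×4 + 27×38×9 + 0×589×1 ≡ 1174 mod 1178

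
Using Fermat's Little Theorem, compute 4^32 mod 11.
By Fermat: 4^{10} ≡ 1 (mod 11). 32 = 3×10 + 2. So 4^{32} ≡ 4^{2} ≡ 5 (mod 11)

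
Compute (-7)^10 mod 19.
By repeated squaring mod 19: (-7)^{1}≡12, (-7)^{2}≡11, (-7)^{4}≡7, (-7)^{8}≡11. Then (-7)^{10} = (-7)^{8+2} ≡ 11 × 11 ≡ 7 mod 19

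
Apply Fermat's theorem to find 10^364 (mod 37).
By Fermat: 10^{36} ≡ 1 (mod 37). 364 ≡ 4 (mod 36). So 10^{364} ≡ 10^{4} ≡ 10 (mod 37)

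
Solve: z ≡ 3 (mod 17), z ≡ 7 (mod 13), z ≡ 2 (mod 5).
M = 17 × 13 × 5 = 1105. M₁ = 65, y₁ ≡ 11 (mod 17). M₂ = 85, y₂ ≡ 2 (mod 13). M₃ = 221, y₃ ≡ 1 (mod 5). z = 3×65×11 + 7×85×2 + 2×221×1 ≡ 462 (mod 1105)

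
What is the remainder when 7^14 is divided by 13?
Using Fermat: 7^{12} ≡ 1 mod 13. 14 ≡ 2 mod 12. So 7^{14} ≡ 7^{2} ≡ 10 mod 13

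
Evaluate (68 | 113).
(68/113) = 68^{56} mod 113 = -1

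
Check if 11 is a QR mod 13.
By Euler's criterion: 11^{6} ≡ 12 mod 13. Since this equals -1 (≡ 12), 11 is not a QR.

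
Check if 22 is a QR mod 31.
By Euler's criterion: 22^{15} ≡ 30 (mod 31). Since this equals -1 (≡ 30), 22 is not a QR.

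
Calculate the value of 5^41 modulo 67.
By repeated squaring mod 67: 5^{1}≡5, 5^{2}≡25, 5^{4}≡22, 5^{8}≡15, 5^{16}≡24, 5^{32}≡40. Then 5^{41} = 5^{32+8+1} ≡ 40 × 15 × 5 ≡ 52 mod 67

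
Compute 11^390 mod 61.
Using Fermat: 11^{60} ≡ 1 mod 61. 390 ≡ 30 mod 60. So 11^{390} ≡ 11^{30} ≡ 60 mod 61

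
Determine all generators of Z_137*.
There are φ(136) = 64 primitive roots mod 137: {3, 5, 6, 12, 13, 20, 21, 23, 24, 26, 27, 29, 31, 33, 35, 40, 42, 43, 45, 46, 47, 48, 51, 52, 53, 54, 55, 57, 58, 62, 66, 67, 70, 71, 75, 79, 80, 82, 83, 84, 85, 86, 89, 90, 91, 92, 94, 95, 97, 102, 104, 106, 108, 110, 111, 113, 114, 116, 117, 124, 125, 131, 132, 134}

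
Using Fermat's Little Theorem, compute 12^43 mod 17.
By Fermat: 12^{16} ≡ 1 mod 17. 43 = 2×16 + 11. So 12^{43} ≡ 12^{11} ≡ 6 mod 17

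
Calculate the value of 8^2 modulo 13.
8^{2} = 64 ≡ 12 mod 13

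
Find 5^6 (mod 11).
By repeated squaring (mod 11): 5^{1}≡5, 5^{2}≡3, 5^{4}≡9. Then 5^{6} = 5^{4+2} ≡ 9 × 3 ≡ 5 (mod 11)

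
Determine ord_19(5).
Powers of 5 mod 19: 5^1≡5, 5^2≡6, 5^3≡11, 5^4≡17, 5^5≡9, 5^6≡7, 5^7≡16, 5^8≡4, 5^9≡1. ord_19(5) = 9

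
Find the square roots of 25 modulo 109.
The square roots of 25 mod 109 are 5 and 104. Verify: 5² = 25 ≡ 25 mod 109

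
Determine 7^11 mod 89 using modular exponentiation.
By repeated squaring (mod 89): 7^{1}≡7, 7^{2}≡49, 7^{4}≡87, 7^{8}≡4. Then 7^{11} = 7^{8+2+1} ≡ 4 × 49 × 7 ≡ 37 (mod 89)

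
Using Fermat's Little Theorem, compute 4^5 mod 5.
By Fermat: 4^{4} ≡ 1 (mod 5). So 4^{5} = 4^{4} · 4^{1} ≡ 4^{1} ≡ 4 (mod 5)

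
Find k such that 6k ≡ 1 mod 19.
Since 19 is prime, by Fermat 6^(-1) ≡ 6^{17} ≡ 16 mod 19. Verify: 6 × 16 = 96 ≡ 1 mod 19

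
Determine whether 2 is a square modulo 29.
By Euler's criterion: 2^{14} ≡ 28 (mod 29). Since this equals -1 (≡ 28), 2 is not a QR.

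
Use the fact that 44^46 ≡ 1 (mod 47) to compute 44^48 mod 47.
By Fermat: 44^{46} ≡ 1 (mod 47). So 44^{48} = 44^{46} · 44^{2} ≡ 44^{2} ≡ 9 (mod 47)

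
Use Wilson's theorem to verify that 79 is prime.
(78)! mod 79 = 78. Since this equals -1 (mod 79), Wilson confirms 79 is prime.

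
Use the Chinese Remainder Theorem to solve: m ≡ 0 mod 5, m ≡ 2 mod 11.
M = 5 × 11 = 55. M₁ = 11, y₁ ≡ 1 mod 5. M₂ = 5, y₂ ≡ 9 mod 11. m = 0×11×1 + 2×5×9 ≡ 35 mod 55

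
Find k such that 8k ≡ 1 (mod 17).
Since 17 is prime, by Fermat 8^(-1) ≡ 8^{15} ≡ 15 (mod 17). Verify: 8 × 15 = 120 ≡ 1 (mod 17)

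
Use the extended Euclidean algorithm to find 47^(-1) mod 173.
Extended GCD: 47(81) + 173(-22) = 1. So 47^(-1) ≡ 81 (mod 173). Verify: 47 × 81 = 3807 ≡ 1 (mod 173)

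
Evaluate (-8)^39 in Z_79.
By repeated squaring mod 79: (-8)^{1}≡71, (-8)^{2}≡64, (-8)^{4}≡67, (-8)^{8}≡65, (-8)^{16}≡38, (-8)^{32}≡22. Then (-8)^{39} = (-8)^{32+4+2+1} ≡ 22 × 67 × 64 × 71 ≡ 78 mod 79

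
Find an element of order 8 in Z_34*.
9 has order 8 mod 34 since 9^{8} ≡ 1 mod 34 and no smaller power works.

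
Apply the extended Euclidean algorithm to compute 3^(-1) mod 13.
Extended GCD: 3(-4) + 13(1) = 1. So 3^(-1) ≡ -4 ≡ 9 (mod 13). Verify: 3 × 9 = 27 ≡ 1 (mod 13)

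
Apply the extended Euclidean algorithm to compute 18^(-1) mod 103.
Extended GCD: 18(-40) + 103(7) = 1. So 18^(-1) ≡ -40 ≡ 63 (mod 103). Verify: 18 × 63 = 1134 ≡ 1 (mod 103)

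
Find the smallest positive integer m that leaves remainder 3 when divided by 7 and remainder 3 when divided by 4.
M = 7 × 4 = 28. M₁ = 4, y₁ ≡ 2 mod 7. M₂ = 7, y₂ ≡ 3 mod 4. m = 3×4×2 + 3×7×3 ≡ 3 mod 28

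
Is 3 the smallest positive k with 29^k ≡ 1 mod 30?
Powers of 29 mod 30: 29^1≡29, 29^2≡1. Already 29^2≡1, so the order is 2 < 3. No, the actual order is 2.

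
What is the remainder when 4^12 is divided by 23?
By repeated squaring (mod 23): 4^{1}≡4, 4^{2}≡16, 4^{4}≡3, 4^{8}≡9. Then 4^{12} = 4^{8+4} ≡ 9 × 3 ≡ 4 (mod 23)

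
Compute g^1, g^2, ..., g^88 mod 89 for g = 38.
38^1, 38^2, ..., 38^{88} mod 89: [38, 20, 48, 44, 70, 79, 65, 67, 54, 5, 12, 11, 62, 42, 83, 39, 58, 68, 3, 25, 60, 55, 43, 32, 59, 17, 23, 73, 15, 36, 33, 8, 37, 71, 28, 85, 26, 9, 75, 2, 76, 40, 7, 88, 51, 69, 41, 45, 19, 10, 24, 22, 35, 84, 77, 78, 27, 47, 6, 50, 31, 21, 86, 64, 29, 34, 46, 57, 30, 72, 66, 16, 74, 53, 56, 81, 52, 18, 61, 4, 63, 80, 14, 87, 13, 49, 82, 1]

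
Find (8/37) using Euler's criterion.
(8/37) = 8^{18} mod 37 = -1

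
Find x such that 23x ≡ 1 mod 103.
Since 103 is prime, by Fermat 23^(-1) ≡ 23^{101} ≡ 9 mod 103. Verify: 23 × 9 = 207 ≡ 1 mod 103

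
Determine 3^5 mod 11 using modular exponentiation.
By repeated squaring (mod 11): 3^{1}≡3, 3^{2}≡9, 3^{4}≡4. Then 3^{5} = 3^{4+1} ≡ 4 × 3 ≡ 1 (mod 11)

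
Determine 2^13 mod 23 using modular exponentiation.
By repeated squaring mod 23: 2^{1}≡2, 2^{2}≡4, 2^{4}≡16, 2^{8}≡3. Then 2^{13} = 2^{8+4+1} ≡ 3 × 16 × 2 ≡ 4 mod 23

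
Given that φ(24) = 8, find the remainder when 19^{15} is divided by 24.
By Euler: 19^{8} ≡ 1 (mod 24) since gcd(19, 24) = 1. 15 = 1×8 + 7. So 19^{15} ≡ 19^{7} ≡ 19 (mod 24)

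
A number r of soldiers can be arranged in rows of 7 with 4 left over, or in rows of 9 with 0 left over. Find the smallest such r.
M = 7 × 9 = 63. M₁ = 9, y₁ ≡ 4 (mod 7). M₂ = 7, y₂ ≡ 4 (mod 9). r = 4×9×4 + 0×7×4 ≡ 18 (mod 63)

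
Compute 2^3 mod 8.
2^{3} = 8 ≡ 0 (mod 8)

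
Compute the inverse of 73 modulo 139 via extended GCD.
Extended GCD: 73(40) + 139(-21) = 1. So 73^(-1) ≡ 40 (mod 139). Verify: 73 × 40 = 2920 ≡ 1 (mod 139)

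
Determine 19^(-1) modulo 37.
Since 37 is prime, by Fermat 19^(-1) ≡ 19^{35} ≡ 2 (mod 37). Verify: 19 × 2 = 38 ≡ 1 (mod 37)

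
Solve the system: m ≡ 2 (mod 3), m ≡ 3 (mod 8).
M = 3 × 8 = 24. M₁ = 8, y₁ ≡ 2 (mod 3). M₂ = 3, y₂ ≡ 3 (mod 8). m = 2×8×2 + 3×3×3 ≡ 11 (mod 24)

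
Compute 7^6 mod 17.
By repeated squaring (mod 17): 7^{1}≡7, 7^{2}≡15, 7^{4}≡4. Then 7^{6} = 7^{4+2} ≡ 4 × 15 ≡ 9 (mod 17)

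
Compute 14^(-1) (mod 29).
Since 29 is prime, by Fermat 14^(-1) ≡ 14^{27} ≡ 27 (mod 29). Verify: 14 × 27 = 378 ≡ 1 (mod 29)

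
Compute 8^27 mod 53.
By repeated squaring mod 53: 8^{1}≡8, 8^{2}≡11, 8^{4}≡15, 8^{8}≡13, 8^{16}≡10. Then 8^{27} = 8^{16+8+2+1} ≡ 10 × 13 × 11 × 8 ≡ 45 mod 53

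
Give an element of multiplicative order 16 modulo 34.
3 has order 16 mod 34 since 3^{16} ≡ 1 (mod 34) and no smaller power works.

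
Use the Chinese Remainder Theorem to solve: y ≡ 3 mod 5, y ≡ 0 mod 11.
M = 5 × 11 = 55. M₁ = 11, y₁ ≡ 1 mod 5. M₂ = 5, y₂ ≡ 9 mod 11. y = 3×11×1 + 0×5×9 ≡ 33 mod 55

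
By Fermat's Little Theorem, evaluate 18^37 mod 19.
By Fermat: 18^{18} ≡ 1 (mod 19). 37 = 2×18 + 1. So 18^{37} ≡ 18^{1} ≡ 18 (mod 19)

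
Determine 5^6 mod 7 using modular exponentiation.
Using Fermat: 5^{6} ≡ 1 (mod 7). 6 ≡ 0 (mod 6). So 5^{6} ≡ 5^{0} ≡ 1 (mod 7)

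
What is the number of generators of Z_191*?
Number of primitive roots mod 191 = φ(p-1) = φ(190) = 72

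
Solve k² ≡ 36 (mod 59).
The square roots of 36 mod 59 are 53 and 6. Verify: 53² = 2809 ≡ 36 (mod 59)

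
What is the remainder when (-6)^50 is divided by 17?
Using Fermat: (-6)^{16} ≡ 1 mod 17. 50 ≡ 2 mod 16. So (-6)^{50} ≡ (-6)^{2} ≡ 2 mod 17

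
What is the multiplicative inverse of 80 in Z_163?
Since 163 is prime, by Fermat 80^(-1) ≡ 80^{161} ≡ 108 (mod 163). Verify: 80 × 108 = 8640 ≡ 1 (mod 163)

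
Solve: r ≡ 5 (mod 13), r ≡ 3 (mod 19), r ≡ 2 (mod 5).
M = 13 × 19 × 5 = 1235. M₁ = 95, y₁ ≡ 10 (mod 13). M₂ = 65, y₂ ≡ 12 (mod 19). M₃ = 247, y₃ ≡ 3 (mod 5). r = 5×95×10 + 3×65×12 + 2×247×3 ≡ 1162 (mod 1235)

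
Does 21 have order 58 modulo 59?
21^{29} ≡ 1 (mod 59) and 29 < 58, so ord_59(21) = 29 ≠ 58 and 21 is not a primitive root.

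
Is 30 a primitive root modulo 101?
30^{50} ≡ 1 (mod 101) and 50 < 100, so ord_101(30) = 50 ≠ 100 and 30 is not a primitive root.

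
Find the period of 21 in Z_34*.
Powers of 21 mod 34: 21^1≡21, 21^2≡33, 21^3≡13, 21^4≡1. So the order of 21 is 4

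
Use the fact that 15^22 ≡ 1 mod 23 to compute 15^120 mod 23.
By Fermat: 15^{22} ≡ 1 mod 23. 120 = 5×22 + 10. So 15^{120} ≡ 15^{10} ≡ 3 mod 23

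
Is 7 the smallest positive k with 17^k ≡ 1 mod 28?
Powers of 17 mod 28: 17^1≡17, 17^2≡9, 17^3≡13, 17^4≡25, 17^5≡5, 17^6≡1. Already 17^6≡1, so the order is 6 < 7. No, the actual order is 6.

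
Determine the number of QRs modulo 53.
Exactly half the non-zero residues mod a prime are QRs: (53-1)/2 = 26.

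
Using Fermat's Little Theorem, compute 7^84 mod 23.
By Fermat: 7^{22} ≡ 1 mod 23. 84 = 3×22 + 18. So 7^{84} ≡ 7^{18} ≡ 18 mod 23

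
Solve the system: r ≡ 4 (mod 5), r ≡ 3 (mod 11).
M = 5 × 11 = 55. M₁ = 11, y₁ ≡ 1 (mod 5). M₂ = 5, y₂ ≡ 9 (mod 11). r = 4×11×1 + 3×5×9 ≡ 14 (mod 55)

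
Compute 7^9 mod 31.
By repeated squaring mod 31: 7^{1}≡7, 7^{2}≡18, 7^{4}≡14, 7^{8}≡10. Then 7^{9} = 7^{8+1} ≡ 10 × 7 ≡ 8 mod 31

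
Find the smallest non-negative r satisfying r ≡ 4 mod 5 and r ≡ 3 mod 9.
M = 5 × 9 = 45. M₁ = 9, y₁ ≡ 4 mod 5. M₂ = 5, y₂ ≡ 2 mod 9. r = 4×9×4 + 3×5×2 ≡ 39 mod 45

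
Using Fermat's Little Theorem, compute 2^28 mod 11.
By Fermat: 2^{10} ≡ 1 mod 11. 28 = 2×10 + 8. So 2^{28} ≡ 2^{8} ≡ 3 mod 11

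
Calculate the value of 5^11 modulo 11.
Using Fermat: 5^{10} ≡ 1 mod 11. 11 ≡ 1 mod 10. So 5^{11} ≡ 5^{1} ≡ 5 mod 11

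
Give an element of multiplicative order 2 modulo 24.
13 has order 2 mod 24 since 13^{2} ≡ 1 mod 24 and no smaller power works.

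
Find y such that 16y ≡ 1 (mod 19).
Since 19 is prime, by Fermat 16^(-1) ≡ 16^{17} ≡ 6 (mod 19). Verify: 16 × 6 = 96 ≡ 1 (mod 19)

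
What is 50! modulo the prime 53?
(52)! = (50)! × (51) × (52) ≡ -1 (mod 53). So (50)! ≡ -1 × [(52)(51)]^(-1) ≡ 26 (mod 53)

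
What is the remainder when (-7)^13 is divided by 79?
By repeated squaring mod 79: (-7)^{1}≡72, (-7)^{2}≡49, (-7)^{4}≡31, (-7)^{8}≡13. Then (-7)^{13} = (-7)^{8+4+1} ≡ 13 × 31 × 72 ≡ 23 mod 79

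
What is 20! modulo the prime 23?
(22)! = (20)! × (21) × (22) ≡ -1 mod 23. So (20)! ≡ -1 × [(22)(21)]^(-1) ≡ 11 mod 23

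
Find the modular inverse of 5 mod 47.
Since 47 is prime, by Fermat 5^(-1) ≡ 5^{45} ≡ 19 (mod 47). Verify: 5 × 19 = 95 ≡ 1 (mod 47)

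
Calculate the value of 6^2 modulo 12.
6^{2} = 36 ≡ 0 mod 12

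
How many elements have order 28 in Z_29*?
There are φ(29-1) = φ(28) = 12 primitive roots modulo 29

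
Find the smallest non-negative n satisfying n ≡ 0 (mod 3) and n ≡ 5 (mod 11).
M = 3 × 11 = 33. M₁ = 11, y₁ ≡ 2 (mod 3). M₂ = 3, y₂ ≡ 4 (mod 11). n = 0×11×2 + 5×3×4 ≡ 27 (mod 33)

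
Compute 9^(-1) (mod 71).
Since 71 is prime, by Fermat 9^(-1) ≡ 9^{69} ≡ 8 (mod 71). Verify: 9 × 8 = 72 ≡ 1 (mod 71)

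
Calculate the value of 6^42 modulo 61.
By repeated squaring mod 61: 6^{1}≡6, 6^{2}≡36, 6^{4}≡15, 6^{8}≡42, 6^{16}≡56, 6^{32}≡25. Then 6^{42} = 6^{32+8+2} ≡ 25 × 42 × 36 ≡ 41 mod 61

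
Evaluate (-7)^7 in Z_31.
By repeated squaring mod 31: (-7)^{1}≡24, (-7)^{2}≡18, (-7)^{4}≡14. Then (-7)^{7} = (-7)^{4+2+1} ≡ 14 × 18 × 24 ≡ 3 mod 31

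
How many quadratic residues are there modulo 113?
For prime 113, there are (p-1)/2 = (113-1)/2 = 56 quadratic residues (excluding 0).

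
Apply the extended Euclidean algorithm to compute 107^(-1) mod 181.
Extended GCD: 107(22) + 181(-13) = 1. So 107^(-1) ≡ 22 (mod 181). Verify: 107 × 22 = 2354 ≡ 1 (mod 181)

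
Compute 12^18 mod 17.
Using Fermat: 12^{16} ≡ 1 mod 17. 18 ≡ 2 mod 16. So 12^{18} ≡ 12^{2} ≡ 8 mod 17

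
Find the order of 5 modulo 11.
Powers of 5 mod 11: 5^1≡5, 5^2≡3, 5^3≡4, 5^4≡9, 5^5≡1. ord_11(5) = 5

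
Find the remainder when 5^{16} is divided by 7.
By Fermat: 5^{6} ≡ 1 mod 7. 16 = 2×6 + 4. So 5^{16} ≡ 5^{4} ≡ 2 mod 7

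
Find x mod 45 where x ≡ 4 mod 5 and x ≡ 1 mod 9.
M = 5 × 9 = 45. M₁ = 9, y₁ ≡ 4 mod 5. M₂ = 5, y₂ ≡ 2 mod 9. x = 4×9×4 + 1×5×2 ≡ 19 mod 45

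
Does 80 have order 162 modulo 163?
ord_163(80) divides 162. For each prime q|162: 80^{81}≡162, 80^{54}≡104, none ≡ 1. So 80 has order 162 and is a primitive root mod 163.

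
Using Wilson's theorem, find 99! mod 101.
(100)! = (99)! × (100) ≡ -1 (mod 101). So (99)! ≡ -1 × (100)^(-1) ≡ (-1)×(-1) = 1 (mod 101)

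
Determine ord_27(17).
Powers of 17 mod 27: 17^1≡17, 17^2≡19, 17^3≡26, 17^4≡10, 17^5≡8, 17^6≡1. So the order of 17 is 6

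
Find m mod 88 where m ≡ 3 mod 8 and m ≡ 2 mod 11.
M = 8 × 11 = 88. M₁ = 11, y₁ ≡ 3 mod 8. M₂ = 8, y₂ ≡ 7 mod 11. m = 3×11×3 + 2×8×7 ≡ 35 mod 88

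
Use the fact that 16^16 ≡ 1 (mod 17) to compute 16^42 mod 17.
By Fermat: 16^{16} ≡ 1 (mod 17). 42 = 2×16 + 10. So 16^{42} ≡ 16^{10} ≡ 1 (mod 17)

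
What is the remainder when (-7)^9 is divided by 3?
Using Fermat: (-7)^{2} ≡ 1 (mod 3). 9 ≡ 1 (mod 2). So (-7)^{9} ≡ (-7)^{1} ≡ 2 (mod 3)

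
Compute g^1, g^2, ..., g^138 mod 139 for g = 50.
50^1, 50^2, ..., 50^{138} mod 139: [50, 137, 39, 4, 61, 131, 17, 16, 105, 107, 68, 64, 3, 11, 133, 117, 12, 44, 115, 51, 48, 37, 43, 65, 53, 9, 33, 121, 73, 36, 132, 67, 14, 5, 111, 129, 56, 20, 27, 99, 85, 80, 108, 118, 62, 42, 15, 55, 109, 29, 60, 81, 19, 116, 101, 46, 76, 47, 126, 45, 26, 49, 87, 41, 104, 57, 70, 25, 138, 89, 2, 100, 135, 78, 8, 122, 123, 34, 32, 71, 75, 136, 128, 6, 22, 127, 95, 24, 88, 91, 102, 96, 74, 86, 130, 106, 18, 66, 103, 7, 72, 125, 134, 28, 10, 83, 119, 112, 40, 54, 59, 31, 21, 77, 97, 124, 84, 30, 110, 79, 58, 120, 23, 38, 93, 63, 92, 13, 94, 113, 90, 52, 98, 35, 82, 69, 114, 1]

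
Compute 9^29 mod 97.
By repeated squaring mod 97: 9^{1}≡9, 9^{2}≡81, 9^{4}≡62, 9^{8}≡61, 9^{16}≡35. Then 9^{29} = 9^{16+8+4+1} ≡ 35 × 61 × 62 × 9 ≡ 73 mod 97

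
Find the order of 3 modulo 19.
Powers of 3 mod 19: 3^1≡3, 3^2≡9, 3^3≡8, 3^4≡5, 3^5≡15, 3^6≡7, 3^7≡2, 3^8≡6, 3^9≡18, 3^10≡16, 3^11≡10, 3^12≡11, 3^13≡14, 3^14≡4, 3^15≡12, 3^16≡17, 3^17≡13, 3^18≡1. Order = 18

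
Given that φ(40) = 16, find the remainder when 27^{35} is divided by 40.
By Euler: 27^{16} ≡ 1 (mod 40) since gcd(27, 40) = 1. 35 = 2×16 + 3. So 27^{35} ≡ 27^{3} ≡ 3 (mod 40)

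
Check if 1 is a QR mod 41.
By Euler's criterion: 1^{20} ≡ 1 (mod 41). Since this equals 1, 1 is a QR.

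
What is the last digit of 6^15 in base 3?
By repeated squaring (mod 3): 6^{1}≡0, 6^{2}≡0, 6^{4}≡0, 6^{8}≡0. Then 6^{15} = 6^{8+4+2+1} ≡ 0 × 0 × 0 × 0 ≡ 0 (mod 3)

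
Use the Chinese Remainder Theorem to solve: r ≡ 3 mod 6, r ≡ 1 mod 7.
M = 6 × 7 = 42. M₁ = 7, y₁ ≡ 1 mod 6. M₂ = 6, y₂ ≡ 6 mod 7. r = 3×7×1 + 1×6×6 ≡ 15 mod 42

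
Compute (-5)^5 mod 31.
By repeated squaring (mod 31): (-5)^{1}≡26, (-5)^{2}≡25, (-5)^{4}≡5. Then (-5)^{5} = (-5)^{4+1} ≡ 5 × 26 ≡ 6 (mod 31)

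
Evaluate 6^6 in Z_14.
By repeated squaring (mod 14): 6^{1}≡6, 6^{2}≡8, 6^{4}≡8. Then 6^{6} = 6^{4+2} ≡ 8 × 8 ≡ 8 (mod 14)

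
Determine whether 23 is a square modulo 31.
By Euler's criterion: 23^{15} ≡ 30 mod 31. Since this equals -1 (≡ 30), 23 is not a QR.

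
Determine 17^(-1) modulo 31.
Since 31 is prime, by Fermat 17^(-1) ≡ 17^{29} ≡ 11 (mod 31). Verify: 17 × 11 = 187 ≡ 1 (mod 31)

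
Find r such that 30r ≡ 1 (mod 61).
Since 61 is prime, by Fermat 30^(-1) ≡ 30^{59} ≡ 59 (mod 61). Verify: 30 × 59 = 1770 ≡ 1 (mod 61)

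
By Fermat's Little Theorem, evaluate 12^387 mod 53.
By Fermat: 12^{52} ≡ 1 (mod 53). 387 ≡ 23 (mod 52). So 12^{387} ≡ 12^{23} ≡ 48 (mod 53)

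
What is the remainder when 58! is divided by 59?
By Wilson's theorem, (58)! ≡ -1 ≡ 58 (mod 59)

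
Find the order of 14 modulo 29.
Powers of 14 mod 29: 14^1≡14, 14^2≡22, 14^3≡18, 14^4≡20, 14^5≡19, 14^6≡5, 14^7≡12, 14^8≡23, 14^9≡3, 14^10≡13, 14^11≡8, 14^12≡25, 14^13≡2, 14^14≡28, 14^15≡15, 14^16≡7, 14^17≡11, 14^18≡9, 14^19≡10, 14^20≡24, 14^21≡17, 14^22≡6, 14^23≡26, 14^24≡16, 14^25≡21, 14^26≡4, 14^27≡27, 14^28≡1. Order = 28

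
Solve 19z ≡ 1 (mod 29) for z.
Since 29 is prime, by Fermat 19^(-1) ≡ 19^{27} ≡ 26 (mod 29). Verify: 19 × 26 = 494 ≡ 1 (mod 29)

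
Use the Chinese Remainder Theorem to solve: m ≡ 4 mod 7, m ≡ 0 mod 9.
M = 7 × 9 = 63. M₁ = 9, y₁ ≡ 4 mod 7. M₂ = 7, y₂ ≡ 4 mod 9. m = 4×9×4 + 0×7×4 ≡ 18 mod 63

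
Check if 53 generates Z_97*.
53^{48} ≡ 1 mod 97 and 48 < 96, so ord_97(53) = 48 ≠ 96 and 53 is not a primitive root.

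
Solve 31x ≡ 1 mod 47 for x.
Since 47 is prime, by Fermat 31^(-1) ≡ 31^{45} ≡ 44 mod 47. Verify: 31 × 44 = 1364 ≡ 1 mod 47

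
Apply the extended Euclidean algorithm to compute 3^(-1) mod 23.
Extended GCD: 3(8) + 23(-1) = 1. So 3^(-1) ≡ 8 (mod 23). Verify: 3 × 8 = 24 ≡ 1 (mod 23)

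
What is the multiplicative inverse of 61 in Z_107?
Since 107 is prime, by Fermat 61^(-1) ≡ 61^{105} ≡ 100 mod 107. Verify: 61 × 100 = 6100 ≡ 1 mod 107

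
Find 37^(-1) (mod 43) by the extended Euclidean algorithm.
Extended GCD: 37(7) + 43(-6) = 1. So 37^(-1) ≡ 7 (mod 43). Verify: 37 × 7 = 259 ≡ 1 (mod 43)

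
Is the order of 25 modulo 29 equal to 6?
Powers of 25 mod 29: 25^1≡25, 25^2≡16, 25^3≡23, 25^4≡24, 25^5≡20, 25^6≡7, 25^7≡1. 25^6≡7≢1, so ord ≠ 6. No, the actual order is 7.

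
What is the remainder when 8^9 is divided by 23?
By repeated squaring mod 23: 8^{1}≡8, 8^{2}≡18, 8^{4}≡2, 8^{8}≡4. Then 8^{9} = 8^{8+1} ≡ 4 × 8 ≡ 9 mod 23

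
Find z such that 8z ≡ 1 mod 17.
Since 17 is prime, by Fermat 8^(-1) ≡ 8^{15} ≡ 15 mod 17. Verify: 8 × 15 = 120 ≡ 1 mod 17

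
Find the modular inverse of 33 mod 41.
Since 41 is prime, by Fermat 33^(-1) ≡ 33^{39} ≡ 5 mod 41. Verify: 33 × 5 = 165 ≡ 1 mod 41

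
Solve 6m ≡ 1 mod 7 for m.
Since 7 is prime, by Fermat 6^(-1) ≡ 6^{5} ≡ 6 mod 7. Verify: 6 × 6 = 36 ≡ 1 mod 7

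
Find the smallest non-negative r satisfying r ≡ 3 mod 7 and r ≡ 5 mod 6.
M = 7 × 6 = 42. M₁ = 6, y₁ ≡ 6 mod 7. M₂ = 7, y₂ ≡ 1 mod 6. r = 3×6×6 + 5×7×1 ≡ 17 mod 42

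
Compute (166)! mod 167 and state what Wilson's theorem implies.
(166)! mod 167 = 166. Since this equals -1 (mod 167), Wilson confirms 167 is prime.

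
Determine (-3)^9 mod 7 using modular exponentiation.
Using Fermat: (-3)^{6} ≡ 1 mod 7. 9 ≡ 3 mod 6. So (-3)^{9} ≡ (-3)^{3} ≡ 1 mod 7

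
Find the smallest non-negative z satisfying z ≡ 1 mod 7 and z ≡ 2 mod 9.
M = 7 × 9 = 63. M₁ = 9, y₁ ≡ 4 mod 7. M₂ = 7, y₂ ≡ 4 mod 9. z = 1×9×4 + 2×7×4 ≡ 29 mod 63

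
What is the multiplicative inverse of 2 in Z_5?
Since 5 is prime, by Fermat 2^(-1) ≡ 2^{3} ≡ 3 mod 5. Verify: 2 × 3 = 6 ≡ 1 mod 5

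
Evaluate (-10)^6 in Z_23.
By repeated squaring (mod 23): (-10)^{1}≡13, (-10)^{2}≡8, (-10)^{4}≡18. Then (-10)^{6} = (-10)^{4+2} ≡ 18 × 8 ≡ 6 (mod 23)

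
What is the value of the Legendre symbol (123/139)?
(123/139) = 123^{69} mod 139 = -1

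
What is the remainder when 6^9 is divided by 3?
By repeated squaring (mod 3): 6^{1}≡0, 6^{2}≡0, 6^{4}≡0, 6^{8}≡0. Then 6^{9} = 6^{8+1} ≡ 0 × 0 ≡ 0 (mod 3)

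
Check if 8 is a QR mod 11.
By Euler's criterion: 8^{5} ≡ 10 (mod 11). Since this equals -1 (≡ 10), 8 is not a QR.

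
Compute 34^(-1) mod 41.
Since 41 is prime, by Fermat 34^(-1) ≡ 34^{39} ≡ 35 mod 41. Verify: 34 × 35 = 1190 ≡ 1 mod 41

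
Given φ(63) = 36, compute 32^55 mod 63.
By Euler: 32^{36} ≡ 1 mod 63 since gcd(32, 63) = 1. 55 = 1×36 + 19. So 32^{55} ≡ 32^{19} ≡ 32 mod 63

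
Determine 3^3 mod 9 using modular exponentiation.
3^{3} = 27 ≡ 0 mod 9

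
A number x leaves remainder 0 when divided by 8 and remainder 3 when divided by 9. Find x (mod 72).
M = 8 × 9 = 72. M₁ = 9, y₁ ≡ 1 (mod 8). M₂ = 8, y₂ ≡ 8 (mod 9). x = 0×9×1 + 3×8×8 ≡ 48 (mod 72)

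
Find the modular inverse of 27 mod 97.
Since 97 is prime, by Fermat 27^(-1) ≡ 27^{95} ≡ 18 mod 97. Verify: 27 × 18 = 486 ≡ 1 mod 97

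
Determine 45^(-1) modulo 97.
Since 97 is prime, by Fermat 45^(-1) ≡ 45^{95} ≡ 69 (mod 97). Verify: 45 × 69 = 3105 ≡ 1 (mod 97)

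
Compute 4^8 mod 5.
Using Fermat: 4^{4} ≡ 1 (mod 5). 8 ≡ 0 (mod 4). So 4^{8} ≡ 4^{0} ≡ 1 (mod 5)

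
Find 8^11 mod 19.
By repeated squaring mod 19: 8^{1}≡8, 8^{2}≡7, 8^{4}≡11, 8^{8}≡7. Then 8^{11} = 8^{8+2+1} ≡ 7 × 7 × 8 ≡ 12 mod 19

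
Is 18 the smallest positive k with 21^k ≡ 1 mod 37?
Powers of 21 mod 37: 21^1≡21, 21^2≡34, 21^3≡11, 21^4≡9, 21^5≡4, 21^6≡10, 21^7≡25, 21^8≡7, 21^9≡36, 21^10≡16, 21^11≡3, 21^12≡26, 21^13≡28, 21^14≡33, 21^15≡27, 21^16≡12, 21^17≡30, 21^18≡1. First k with 21^k≡1 is k=18. Yes, ord_37(21) = 18.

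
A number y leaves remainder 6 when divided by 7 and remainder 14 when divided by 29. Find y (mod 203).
M = 7 × 29 = 203. M₁ = 29, y₁ ≡ 1 (mod 7). M₂ = 7, y₂ ≡ 25 (mod 29). y = 6×29×1 + 14×7×25 ≡ 188 (mod 203)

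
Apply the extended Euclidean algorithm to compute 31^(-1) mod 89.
Extended GCD: 31(23) + 89(-8) = 1. So 31^(-1) ≡ 23 mod 89. Verify: 31 × 23 = 713 ≡ 1 mod 89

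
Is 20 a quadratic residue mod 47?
By Euler's criterion: 20^{23} ≡ 46 mod 47. Since this equals -1 (≡ 46), 20 is not a QR.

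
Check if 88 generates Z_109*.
88^{54} ≡ 1 mod 109 and 54 < 108, so ord_109(88) = 54 ≠ 108 and 88 is not a primitive root.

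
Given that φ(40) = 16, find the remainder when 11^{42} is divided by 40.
By Euler: 11^{16} ≡ 1 mod 40 since gcd(11, 40) = 1. 42 = 2×16 + 10. So 11^{42} ≡ 11^{10} ≡ 1 mod 40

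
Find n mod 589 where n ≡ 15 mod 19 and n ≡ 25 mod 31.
M = 19 × 31 = 589. M₁ = 31, y₁ ≡ 8 mod 19. M₂ = 19, y₂ ≡ 18 mod 31. n = 15×31×8 + 25×19×18 ≡ 490 mod 589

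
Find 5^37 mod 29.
Using Fermat: 5^{28} ≡ 1 mod 29. 37 ≡ 9 mod 28. So 5^{37} ≡ 5^{9} ≡ 4 mod 29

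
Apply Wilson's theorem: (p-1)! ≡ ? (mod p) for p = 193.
By Wilson's theorem, (192)! ≡ -1 ≡ 192 (mod 193)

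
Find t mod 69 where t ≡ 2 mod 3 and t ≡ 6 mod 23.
M = 3 × 23 = 69. M₁ = 23, y₁ ≡ 2 mod 3. M₂ = 3, y₂ ≡ 8 mod 23. t = 2×23×2 + 6×3×8 ≡ 29 mod 69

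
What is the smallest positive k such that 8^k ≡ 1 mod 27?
Powers of 8 mod 27: 8^1≡8, 8^2≡10, 8^3≡26, 8^4≡19, 8^5≡17, 8^6≡1. So the order of 8 is 6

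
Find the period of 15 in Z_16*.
Powers of 15 mod 16: 15^1≡15, 15^2≡1. ord_16(15) = 2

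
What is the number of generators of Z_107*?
There are φ(107-1) = φ(106) = 52 primitive roots modulo 107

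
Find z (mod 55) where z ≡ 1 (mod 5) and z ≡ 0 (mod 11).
M = 5 × 11 = 55. M₁ = 11, y₁ ≡ 1 (mod 5). M₂ = 5, y₂ ≡ 9 (mod 11). z = 1×11×1 + 0×5×9 ≡ 11 (mod 55)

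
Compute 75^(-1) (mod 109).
Since 109 is prime, by Fermat 75^(-1) ≡ 75^{107} ≡ 16 (mod 109). Verify: 75 × 16 = 1200 ≡ 1 (mod 109)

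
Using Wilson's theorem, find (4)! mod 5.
By Wilson's theorem, (4)! ≡ -1 ≡ 4 mod 5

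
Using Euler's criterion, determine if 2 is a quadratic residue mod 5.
By Euler's criterion: 2^{2} ≡ 4 mod 5. Since this equals -1 (≡ 4), 2 is not a QR.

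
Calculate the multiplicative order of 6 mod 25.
Powers of 6 mod 25: 6^1≡6, 6^2≡11, 6^3≡16, 6^4≡21, 6^5≡1. So the order of 6 is 5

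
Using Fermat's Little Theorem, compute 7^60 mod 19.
By Fermat: 7^{18} ≡ 1 mod 19. 60 = 3×18 + 6. So 7^{60} ≡ 7^{6} ≡ 1 mod 19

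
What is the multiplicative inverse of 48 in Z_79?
Since 79 is prime, by Fermat 48^(-1) ≡ 48^{77} ≡ 28 mod 79. Verify: 48 × 28 = 1344 ≡ 1 mod 79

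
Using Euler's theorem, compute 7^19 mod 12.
By Euler: 7^{4} ≡ 1 (mod 12) since gcd(7, 12) = 1. 19 = 4×4 + 3. So 7^{19} ≡ 7^{3} ≡ 7 (mod 12)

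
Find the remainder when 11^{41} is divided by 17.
By Fermat: 11^{16} ≡ 1 mod 17. 41 = 2×16 + 9. So 11^{41} ≡ 11^{9} ≡ 6 mod 17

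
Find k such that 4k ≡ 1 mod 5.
Since 5 is prime, by Fermat 4^(-1) ≡ 4^{3} ≡ 4 mod 5. Verify: 4 × 4 = 16 ≡ 1 mod 5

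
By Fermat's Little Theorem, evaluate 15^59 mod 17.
By Fermat: 15^{16} ≡ 1 mod 17. 59 = 3×16 + 11. So 15^{59} ≡ 15^{11} ≡ 9 mod 17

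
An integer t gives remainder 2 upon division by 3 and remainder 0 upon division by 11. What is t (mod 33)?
M = 3 × 11 = 33. M₁ = 11, y₁ ≡ 2 (mod 3). M₂ = 3, y₂ ≡ 4 (mod 11). t = 2×11×2 + 0×3×4 ≡ 11 (mod 33)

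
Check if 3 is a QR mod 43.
By Euler's criterion: 3^{21} ≡ 42 mod 43. Since this equals -1 (≡ 42), 3 is not a QR.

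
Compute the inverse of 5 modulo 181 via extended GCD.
Extended GCD: 5(-36) + 181(1) = 1. So 5^(-1) ≡ -36 ≡ 145 (mod 181). Verify: 5 × 145 = 725 ≡ 1 (mod 181)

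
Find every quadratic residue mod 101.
QRs mod 101: {1, 4, 5, 6, 9, 13, 14, 16, 17, 19, 20, 21, 22, 23, 24, 25, 30, 31, 33, 36, 37, 43, 45, 47, 49, 52, 54, 56, 58, 64, 65, 68, 70, 71, 76, 77, 78, 79, 80, 81, 82, 84, 85, 87, 88, 92, 95, 96, 97, 100}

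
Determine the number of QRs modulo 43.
For prime 43, there are (p-1)/2 = (43-1)/2 = 21 quadratic residues (excluding 0).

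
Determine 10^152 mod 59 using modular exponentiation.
Using Fermat: 10^{58} ≡ 1 (mod 59). 152 ≡ 36 (mod 58). So 10^{152} ≡ 10^{36} ≡ 28 (mod 59)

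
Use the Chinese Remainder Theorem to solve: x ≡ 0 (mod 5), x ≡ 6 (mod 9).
M = 5 × 9 = 45. M₁ = 9, y₁ ≡ 4 (mod 5). M₂ = 5, y₂ ≡ 2 (mod 9). x = 0×9×4 + 6×5×2 ≡ 15 (mod 45)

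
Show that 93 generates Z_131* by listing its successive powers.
93^1, 93^2, ..., 93^{130} mod 131: [93, 3, 17, 9, 51, 27, 22, 81, 66, 112, 67, 74, 70, 91, 79, 11, 106, 33, 56, 99, 37, 35, 111, 105, 71, 53, 82, 28, 115, 84, 83, 121, 118, 101, 92, 41, 14, 123, 42, 107, 126, 59, 116, 46, 86, 7, 127, 21, 119, 63, 95, 58, 23, 43, 69, 129, 76, 125, 97, 113, 29, 77, 87, 100, 130, 38, 128, 114, 122, 80, 104, 109, 50, 65, 19, 64, 57, 61, 40, 52, 120, 25, 98, 75, 32, 94, 96, 20, 26, 60, 78, 49, 103, 16, 47, 48, 10, 13, 30, 39, 90, 117, 8, 89, 24, 5, 72, 15, 85, 45, 124, 4, 110, 12, 68, 36, 73, 108, 88, 62, 2, 55, 6, 34, 18, 102, 54, 44, 31, 1]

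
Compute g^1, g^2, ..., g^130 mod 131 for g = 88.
88^1, 88^2, ..., 88^{130} mod 131: [88, 15, 10, 94, 19, 100, 23, 59, 83, 99, 66, 44, 73, 5, 47, 75, 50, 77, 95, 107, 115, 33, 22, 102, 68, 89, 103, 25, 104, 113, 119, 123, 82, 11, 51, 34, 110, 117, 78, 52, 122, 125, 127, 41, 71, 91, 17, 55, 124, 39, 26, 61, 128, 129, 86, 101, 111, 74, 93, 62, 85, 13, 96, 64, 130, 43, 116, 121, 37, 112, 31, 108, 72, 48, 32, 65, 87, 58, 126, 84, 56, 81, 54, 36, 24, 16, 98, 109, 29, 63, 42, 28, 106, 27, 18, 12, 8, 49, 120, 80, 97, 21, 14, 53, 79, 9, 6, 4, 90, 60, 40, 114, 76, 7, 92, 105, 70, 3, 2, 45, 30, 20, 57, 38, 69, 46, 118, 35, 67, 1]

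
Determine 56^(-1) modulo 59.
Since 59 is prime, by Fermat 56^(-1) ≡ 56^{57} ≡ 39 (mod 59). Verify: 56 × 39 = 2184 ≡ 1 (mod 59)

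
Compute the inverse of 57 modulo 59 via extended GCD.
Extended GCD: 57(29) + 59(-28) = 1. So 57^(-1) ≡ 29 mod 59. Verify: 57 × 29 = 1653 ≡ 1 mod 59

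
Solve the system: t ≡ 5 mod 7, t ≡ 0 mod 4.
M = 7 × 4 = 28. M₁ = 4, y₁ ≡ 2 mod 7. M₂ = 7, y₂ ≡ 3 mod 4. t = 5×4×2 + 0×7×3 ≡ 12 mod 28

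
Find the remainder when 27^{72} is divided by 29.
By Fermat: 27^{28} ≡ 1 mod 29. 72 = 2×28 + 16. So 27^{72} ≡ 27^{16} ≡ 25 mod 29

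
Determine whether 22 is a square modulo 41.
By Euler's criterion: 22^{20} ≡ 40 mod 41. Since this equals -1 (≡ 40), 22 is not a QR.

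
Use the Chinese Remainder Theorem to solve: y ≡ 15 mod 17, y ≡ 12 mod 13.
M = 17 × 13 = 221. M₁ = 13, y₁ ≡ 4 mod 17. M₂ = 17, y₂ ≡ 10 mod 13. y = 15×13×4 + 12×17×10 ≡ 168 mod 221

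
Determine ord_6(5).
Powers of 5 mod 6: 5^1≡5, 5^2≡1. ord_6(5) = 2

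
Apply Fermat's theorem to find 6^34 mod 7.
By Fermat: 6^{6} ≡ 1 mod 7. 34 = 5×6 + 4. So 6^{34} ≡ 6^{4} ≡ 1 mod 7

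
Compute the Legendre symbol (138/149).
(138/149) = 138^{74} mod 149 = -1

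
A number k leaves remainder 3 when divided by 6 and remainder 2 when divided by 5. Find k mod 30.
M = 6 × 5 = 30. M₁ = 5, y₁ ≡ 5 mod 6. M₂ = 6, y₂ ≡ 1 mod 5. k = 3×5×5 + 2×6×1 ≡ 27 mod 30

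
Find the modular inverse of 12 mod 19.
Since 19 is prime, by Fermat 12^(-1) ≡ 12^{17} ≡ 8 (mod 19). Verify: 12 × 8 = 96 ≡ 1 (mod 19)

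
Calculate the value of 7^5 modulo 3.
Using Fermat: 7^{2} ≡ 1 mod 3. 5 ≡ 1 mod 2. So 7^{5} ≡ 7^{1} ≡ 1 mod 3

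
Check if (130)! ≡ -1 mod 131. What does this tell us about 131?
(130)! mod 131 = 130. Since this equals -1 mod 131, Wilson confirms 131 is prime.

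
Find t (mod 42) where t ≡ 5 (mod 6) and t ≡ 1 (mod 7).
M = 6 × 7 = 42. M₁ = 7, y₁ ≡ 1 (mod 6). M₂ = 6, y₂ ≡ 6 (mod 7). t = 5×7×1 + 1×6×6 ≡ 29 (mod 42)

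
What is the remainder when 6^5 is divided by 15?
By repeated squaring mod 15: 6^{1}≡6, 6^{2}≡6, 6^{4}≡6. Then 6^{5} = 6^{4+1} ≡ 6 × 6 ≡ 6 mod 15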